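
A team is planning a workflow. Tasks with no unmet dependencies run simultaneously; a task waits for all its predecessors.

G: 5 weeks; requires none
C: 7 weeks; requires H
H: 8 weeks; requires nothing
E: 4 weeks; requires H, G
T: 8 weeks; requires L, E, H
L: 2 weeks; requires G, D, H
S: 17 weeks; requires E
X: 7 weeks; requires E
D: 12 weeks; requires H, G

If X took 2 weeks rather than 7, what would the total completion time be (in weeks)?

30

As given, the longest chain is H→D→L→T = 8+12+2+8 = 30, so the finish is 30 weeks.
The longest path through X is only 19 weeks, so X has float 11.
The critical path is still H→D→L→T; finish is now 30 weeks.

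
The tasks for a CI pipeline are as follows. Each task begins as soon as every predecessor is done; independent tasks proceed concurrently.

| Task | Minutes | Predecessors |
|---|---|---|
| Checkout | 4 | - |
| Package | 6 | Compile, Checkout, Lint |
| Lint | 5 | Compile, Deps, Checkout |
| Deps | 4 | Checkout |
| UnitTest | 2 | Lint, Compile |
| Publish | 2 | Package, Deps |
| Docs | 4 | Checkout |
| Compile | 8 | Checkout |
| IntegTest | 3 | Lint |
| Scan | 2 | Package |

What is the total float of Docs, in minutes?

The longest chain is Checkout→Compile→Lint→Package→Scan = 4+8+5+6+2 = 25; overall finish 25 minutes.
The longest chain containing Docs totals 8 minutes.
Float = 25 − 8 = 17.

17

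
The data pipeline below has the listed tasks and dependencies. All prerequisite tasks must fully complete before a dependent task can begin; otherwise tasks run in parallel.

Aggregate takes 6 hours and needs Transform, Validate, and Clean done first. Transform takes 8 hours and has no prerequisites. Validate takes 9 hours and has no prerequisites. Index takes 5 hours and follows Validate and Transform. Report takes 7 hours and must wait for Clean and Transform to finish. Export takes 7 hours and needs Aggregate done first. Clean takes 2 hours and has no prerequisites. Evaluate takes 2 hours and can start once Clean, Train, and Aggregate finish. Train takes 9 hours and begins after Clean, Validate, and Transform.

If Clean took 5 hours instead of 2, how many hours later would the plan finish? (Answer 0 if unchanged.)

The binding path is Validate→Aggregate→Export = 9+6+7 = 22; finish at 22 hours.
Clean has 7 hours of float (longest path through it is 15).
No other chain overtakes it, so the finish is 22 hours.
Change in finish: 22 − 22 = +0 hours.

0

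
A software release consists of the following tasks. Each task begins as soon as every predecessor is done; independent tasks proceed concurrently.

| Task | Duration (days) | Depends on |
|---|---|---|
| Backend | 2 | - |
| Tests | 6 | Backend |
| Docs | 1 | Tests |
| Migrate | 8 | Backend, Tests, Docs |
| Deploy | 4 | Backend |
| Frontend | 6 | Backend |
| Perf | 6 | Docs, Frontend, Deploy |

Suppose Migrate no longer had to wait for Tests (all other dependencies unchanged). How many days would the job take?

17

Before: longest chain Backend→Tests→Docs→Migrate = 2+6+1+8 = 17, finish 17.
Dropping Tests→Migrate doesn't change Migrate's earliest start (9); another predecessor still binds.
After: Backend→Tests→Docs→Migrate = 2+6+1+8 = 17 → 17 days.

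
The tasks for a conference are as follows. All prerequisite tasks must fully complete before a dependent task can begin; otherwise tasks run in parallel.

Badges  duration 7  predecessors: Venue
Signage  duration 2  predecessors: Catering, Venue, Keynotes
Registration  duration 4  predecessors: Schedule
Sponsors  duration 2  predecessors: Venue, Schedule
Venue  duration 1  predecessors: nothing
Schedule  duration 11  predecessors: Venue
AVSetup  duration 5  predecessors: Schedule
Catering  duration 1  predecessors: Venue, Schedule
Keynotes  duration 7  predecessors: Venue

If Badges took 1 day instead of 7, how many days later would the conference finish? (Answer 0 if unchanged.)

Critical path before the change: Venue→Schedule→AVSetup = 1+11+5 = 17 giving 17 days.
Badges is off the critical path — its longest chain is 8 days, giving 9 of slack.
The critical path is still Venue→Schedule→AVSetup; finish is now 17 days.
Change in finish: 17 − 17 = +0 days.

0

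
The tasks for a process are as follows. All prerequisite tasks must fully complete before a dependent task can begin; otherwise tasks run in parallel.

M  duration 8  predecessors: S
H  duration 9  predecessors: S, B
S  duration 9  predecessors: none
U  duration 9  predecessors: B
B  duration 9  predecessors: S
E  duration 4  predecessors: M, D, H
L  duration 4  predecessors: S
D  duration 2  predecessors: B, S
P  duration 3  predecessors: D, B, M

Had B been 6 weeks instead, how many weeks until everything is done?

28

As given, the longest chain is S→B→H→E = 9+9+9+4 = 31, so the finish is 31 weeks.
B is on the critical path; changing it to 6 makes that path 28 weeks.
No other chain overtakes it, so the finish is 28 weeks.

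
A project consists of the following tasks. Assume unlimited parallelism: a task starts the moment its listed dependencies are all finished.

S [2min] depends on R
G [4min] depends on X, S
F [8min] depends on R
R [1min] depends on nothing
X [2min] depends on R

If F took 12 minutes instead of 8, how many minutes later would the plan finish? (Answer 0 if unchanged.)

As given, the longest chain is R→F = 1+8 = 9, so the finish is 9 minutes.
Since F is critical, the +4 change carries straight to that chain (now 13 minutes).
That remains the longest chain; total 13 minutes.
Change in finish: 13 − 9 = +4 minutes.

4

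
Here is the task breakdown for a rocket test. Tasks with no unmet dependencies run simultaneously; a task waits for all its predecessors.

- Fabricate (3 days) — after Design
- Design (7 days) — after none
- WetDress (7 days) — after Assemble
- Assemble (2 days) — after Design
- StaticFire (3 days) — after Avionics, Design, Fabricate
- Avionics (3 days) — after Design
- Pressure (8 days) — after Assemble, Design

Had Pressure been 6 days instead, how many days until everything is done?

Actual critical path: Design→Assemble→Pressure = 7+2+8 = 17 ⇒ 17 days.
Pressure lies on that path, so at 6 days the path becomes 15 days.
Now Design→Assemble→WetDress = 7+2+7 = 16 is longest, so the finish becomes 16 days.

16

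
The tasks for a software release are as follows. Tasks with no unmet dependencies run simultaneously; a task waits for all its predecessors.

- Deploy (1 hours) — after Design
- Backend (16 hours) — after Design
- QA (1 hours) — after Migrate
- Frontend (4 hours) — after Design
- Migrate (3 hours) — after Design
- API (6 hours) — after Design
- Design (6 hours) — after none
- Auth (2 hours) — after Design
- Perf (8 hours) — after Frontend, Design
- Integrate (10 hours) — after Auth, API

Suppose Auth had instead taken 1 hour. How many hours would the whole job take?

22

Actual critical path: Design→Backend = 6+16 = 22 ⇒ 22 hours.
Auth is off the critical path — its longest chain is 18 hours, giving 4 of slack.
The critical path is still Design→Backend; finish is now 22 hours.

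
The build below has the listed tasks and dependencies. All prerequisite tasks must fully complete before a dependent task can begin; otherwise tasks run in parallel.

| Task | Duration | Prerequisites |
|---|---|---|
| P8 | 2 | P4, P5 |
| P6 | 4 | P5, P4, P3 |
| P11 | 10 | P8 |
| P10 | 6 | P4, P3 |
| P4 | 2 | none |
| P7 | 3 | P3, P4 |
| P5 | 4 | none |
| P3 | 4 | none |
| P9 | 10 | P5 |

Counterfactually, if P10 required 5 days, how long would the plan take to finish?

The binding path is P5→P8→P11 = 4+2+10 = 16; finish at 16 days.
P10 has 6 days of float (longest path through it is 10).
No other chain overtakes it, so the finish is 16 days.

16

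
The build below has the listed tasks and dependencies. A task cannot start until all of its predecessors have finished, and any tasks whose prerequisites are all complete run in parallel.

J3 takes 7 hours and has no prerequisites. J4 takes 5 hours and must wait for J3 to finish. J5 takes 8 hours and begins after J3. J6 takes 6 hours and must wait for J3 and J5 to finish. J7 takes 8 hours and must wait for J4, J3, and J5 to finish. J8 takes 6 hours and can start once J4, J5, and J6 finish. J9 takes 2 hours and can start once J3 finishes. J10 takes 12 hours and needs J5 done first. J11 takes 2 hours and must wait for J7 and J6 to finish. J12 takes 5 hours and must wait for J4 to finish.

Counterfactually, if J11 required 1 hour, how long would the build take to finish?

As given, the longest chain is J3→J5→J6→J8 = 7+8+6+6 = 27, so the finish is 27 hours.
J11 is off the critical path — its longest chain is 25 hours, giving 2 of slack.
The critical path is still J3→J5→J6→J8; finish is now 27 hours.

27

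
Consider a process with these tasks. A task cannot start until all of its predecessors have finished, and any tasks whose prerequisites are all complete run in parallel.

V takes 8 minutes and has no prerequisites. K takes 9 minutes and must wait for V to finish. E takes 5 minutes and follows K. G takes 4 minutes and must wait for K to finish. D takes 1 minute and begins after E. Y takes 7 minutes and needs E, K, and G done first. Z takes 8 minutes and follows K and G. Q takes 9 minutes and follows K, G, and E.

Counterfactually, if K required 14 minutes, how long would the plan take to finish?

Critical path before the change: V→K→E→Q = 8+9+5+9 = 31 giving 31 minutes.
K is on the critical path; changing it to 14 makes that path 36 minutes.
That remains the longest chain; total 36 minutes.

36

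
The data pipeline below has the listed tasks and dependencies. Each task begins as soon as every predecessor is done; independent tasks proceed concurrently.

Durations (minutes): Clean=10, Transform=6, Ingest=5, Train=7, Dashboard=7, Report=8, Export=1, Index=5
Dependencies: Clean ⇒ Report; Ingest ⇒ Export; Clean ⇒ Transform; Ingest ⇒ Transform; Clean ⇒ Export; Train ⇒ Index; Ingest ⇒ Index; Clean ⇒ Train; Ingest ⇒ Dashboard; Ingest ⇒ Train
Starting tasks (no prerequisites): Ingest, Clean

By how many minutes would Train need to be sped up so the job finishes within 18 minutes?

Current finish: 22 minutes; target: 18.
Train is on every critical path, so each minute cut from Train cuts the finish by one (this holds down to a finish of 18).
Need 22 − 18 = 4 minutes off Train → Train becomes 3 minutes, finish becomes 18.

4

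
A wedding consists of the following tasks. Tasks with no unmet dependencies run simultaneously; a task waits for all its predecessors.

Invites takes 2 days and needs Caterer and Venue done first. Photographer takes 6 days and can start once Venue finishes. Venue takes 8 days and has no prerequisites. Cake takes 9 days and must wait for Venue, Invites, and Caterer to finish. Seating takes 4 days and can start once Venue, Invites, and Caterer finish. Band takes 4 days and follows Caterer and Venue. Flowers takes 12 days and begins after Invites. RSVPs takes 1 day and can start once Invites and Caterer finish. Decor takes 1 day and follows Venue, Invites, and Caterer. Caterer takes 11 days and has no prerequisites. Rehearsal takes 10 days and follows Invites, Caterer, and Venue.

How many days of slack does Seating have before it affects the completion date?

Critical path: Caterer→Invites→Flowers = 11+2+12 = 25, so the finish is 25 days.
Seating finishes as early as 17 and must finish by 25.
Slack of Seating = 21 − 13 = 8 days.

8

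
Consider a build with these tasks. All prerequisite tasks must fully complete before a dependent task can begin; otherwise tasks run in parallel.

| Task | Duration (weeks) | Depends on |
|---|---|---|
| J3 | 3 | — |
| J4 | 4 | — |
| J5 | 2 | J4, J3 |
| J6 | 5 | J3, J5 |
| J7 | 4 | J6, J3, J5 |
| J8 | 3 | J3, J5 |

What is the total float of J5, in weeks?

J4→J5→J6→J7 = 4+2+5+4 = 15 sets the makespan at 15 weeks.
Longest path through J5: 15 weeks (earliest finish 6, latest finish 6).
Float = 15 − 15 = 0.

0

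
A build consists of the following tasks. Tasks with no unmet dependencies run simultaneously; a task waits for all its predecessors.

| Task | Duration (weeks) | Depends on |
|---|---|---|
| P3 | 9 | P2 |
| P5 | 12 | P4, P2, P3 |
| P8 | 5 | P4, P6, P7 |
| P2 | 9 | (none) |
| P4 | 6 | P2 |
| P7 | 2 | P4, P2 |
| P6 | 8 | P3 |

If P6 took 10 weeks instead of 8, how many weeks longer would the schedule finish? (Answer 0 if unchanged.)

2

The binding path is P2→P3→P6→P8 = 9+9+8+5 = 31; finish at 31 weeks.
P6 is on the critical path; changing it to 10 makes that path 33 weeks.
The critical path is still P2→P3→P6→P8; finish is now 33 weeks.
Change in finish: 33 − 31 = +2 weeks.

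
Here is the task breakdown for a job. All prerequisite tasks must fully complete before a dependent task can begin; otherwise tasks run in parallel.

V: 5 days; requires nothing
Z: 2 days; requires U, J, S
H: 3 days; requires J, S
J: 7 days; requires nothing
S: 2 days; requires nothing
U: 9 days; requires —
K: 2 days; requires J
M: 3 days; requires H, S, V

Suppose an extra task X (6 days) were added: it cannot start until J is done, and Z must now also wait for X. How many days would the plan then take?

15

Originally the plan takes 13 days.
With X inserted, Z now waits for max(U, J, S, X).
New critical path: J→X→Z = 7+6+2 = 15 ⇒ 15 days.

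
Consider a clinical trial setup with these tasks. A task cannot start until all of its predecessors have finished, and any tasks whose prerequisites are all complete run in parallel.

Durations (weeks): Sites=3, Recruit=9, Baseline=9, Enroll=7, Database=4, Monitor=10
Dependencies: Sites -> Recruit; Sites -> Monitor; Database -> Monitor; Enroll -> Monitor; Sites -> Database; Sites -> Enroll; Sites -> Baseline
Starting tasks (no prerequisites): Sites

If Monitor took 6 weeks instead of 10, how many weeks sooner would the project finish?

Critical path before the change: Sites→Enroll→Monitor = 3+7+10 = 20 giving 20 weeks.
Since Monitor is critical, the -4 change carries straight to that chain (now 16 weeks).
No other chain overtakes it, so the finish is 16 weeks.
Change in finish: 16 − 20 = -4 weeks.

4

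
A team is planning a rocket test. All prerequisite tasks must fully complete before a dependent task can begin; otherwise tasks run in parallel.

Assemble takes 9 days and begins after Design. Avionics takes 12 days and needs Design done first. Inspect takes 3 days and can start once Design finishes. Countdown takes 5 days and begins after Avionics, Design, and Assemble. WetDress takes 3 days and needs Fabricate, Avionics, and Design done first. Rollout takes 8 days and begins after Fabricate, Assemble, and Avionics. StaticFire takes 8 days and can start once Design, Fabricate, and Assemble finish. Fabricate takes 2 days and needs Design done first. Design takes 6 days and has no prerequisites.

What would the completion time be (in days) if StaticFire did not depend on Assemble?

With the dependency in place, Design→Avionics→Rollout = 6+12+8 = 26 sets the finish at 26 days.
Without Assemble→StaticFire, StaticFire's earliest start moves from 15 to 8.
The longest chain is now Design→Avionics→Rollout = 6+12+8 = 26, so the project takes 26 days.

26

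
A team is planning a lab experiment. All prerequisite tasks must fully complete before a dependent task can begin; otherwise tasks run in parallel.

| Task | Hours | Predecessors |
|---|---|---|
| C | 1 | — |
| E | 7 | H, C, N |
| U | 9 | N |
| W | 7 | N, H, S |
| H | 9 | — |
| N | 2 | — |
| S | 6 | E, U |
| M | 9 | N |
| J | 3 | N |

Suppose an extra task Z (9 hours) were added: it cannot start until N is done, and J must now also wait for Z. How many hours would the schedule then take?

Originally the schedule takes 29 hours.
With Z inserted, J now waits for max(N, Z).
New critical path: H→E→S→W = 9+7+6+7 = 29 ⇒ 29 hours.

29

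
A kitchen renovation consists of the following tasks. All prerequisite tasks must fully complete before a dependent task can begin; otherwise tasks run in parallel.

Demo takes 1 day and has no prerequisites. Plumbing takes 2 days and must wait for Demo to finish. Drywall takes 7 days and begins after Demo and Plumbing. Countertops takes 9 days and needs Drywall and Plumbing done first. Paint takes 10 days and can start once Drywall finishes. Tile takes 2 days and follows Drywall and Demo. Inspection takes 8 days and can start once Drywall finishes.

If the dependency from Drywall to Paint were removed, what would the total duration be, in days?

19

With the dependency in place, Demo→Plumbing→Drywall→Paint = 1+2+7+10 = 20 sets the finish at 20 days.
Without Drywall→Paint, Paint's earliest start moves from 10 to 0.
New critical path: Demo→Plumbing→Drywall→Countertops = 1+2+7+9 = 19 ⇒ 19 days.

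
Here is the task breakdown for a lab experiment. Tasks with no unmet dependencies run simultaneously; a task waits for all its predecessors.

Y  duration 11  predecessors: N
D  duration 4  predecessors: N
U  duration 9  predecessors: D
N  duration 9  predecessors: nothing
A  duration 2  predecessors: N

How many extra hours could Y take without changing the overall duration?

2

Critical path: N→D→U = 9+4+9 = 22, so the finish is 22 hours.
Y finishes as early as 20 and must finish by 22.
Slack of Y = 11 − 9 = 2 hours.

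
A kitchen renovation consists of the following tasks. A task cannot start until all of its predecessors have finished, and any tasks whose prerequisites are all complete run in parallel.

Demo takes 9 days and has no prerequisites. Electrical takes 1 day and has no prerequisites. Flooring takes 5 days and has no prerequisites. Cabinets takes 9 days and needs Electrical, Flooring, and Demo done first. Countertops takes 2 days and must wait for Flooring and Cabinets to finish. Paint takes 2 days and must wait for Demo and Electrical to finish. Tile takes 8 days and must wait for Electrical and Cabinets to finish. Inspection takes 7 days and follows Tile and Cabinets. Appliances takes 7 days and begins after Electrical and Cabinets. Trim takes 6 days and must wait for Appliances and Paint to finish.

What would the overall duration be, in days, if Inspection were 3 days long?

As given, the longest chain is Demo→Cabinets→Tile→Inspection = 9+9+8+7 = 33, so the finish is 33 days.
Since Inspection is critical, the -4 change carries straight to that chain (now 29 days).
The binding chain switches to Demo→Cabinets→Appliances→Trim = 9+9+7+6 = 31; finish 31 days.

31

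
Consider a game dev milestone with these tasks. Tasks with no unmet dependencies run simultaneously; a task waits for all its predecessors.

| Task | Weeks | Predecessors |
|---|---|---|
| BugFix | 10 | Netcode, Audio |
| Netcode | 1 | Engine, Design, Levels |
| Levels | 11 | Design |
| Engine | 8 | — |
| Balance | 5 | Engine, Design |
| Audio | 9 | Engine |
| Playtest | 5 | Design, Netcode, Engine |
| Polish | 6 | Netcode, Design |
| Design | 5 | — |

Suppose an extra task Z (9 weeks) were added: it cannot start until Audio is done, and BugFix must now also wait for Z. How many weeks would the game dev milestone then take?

Originally the game dev milestone takes 27 weeks.
With Z inserted, BugFix now waits for max(Netcode, Audio, Z).
New critical path: Engine→Audio→Z→BugFix = 8+9+9+10 = 36 ⇒ 36 weeks.

36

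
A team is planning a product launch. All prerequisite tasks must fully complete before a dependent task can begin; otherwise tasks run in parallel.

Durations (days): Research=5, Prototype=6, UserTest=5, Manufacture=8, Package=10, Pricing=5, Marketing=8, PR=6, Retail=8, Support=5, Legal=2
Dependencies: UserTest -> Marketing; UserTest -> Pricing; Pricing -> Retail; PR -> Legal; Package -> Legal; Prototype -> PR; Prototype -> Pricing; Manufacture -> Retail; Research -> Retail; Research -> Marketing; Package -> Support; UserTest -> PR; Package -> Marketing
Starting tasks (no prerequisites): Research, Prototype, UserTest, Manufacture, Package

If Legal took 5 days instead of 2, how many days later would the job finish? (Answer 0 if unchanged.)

0

The binding path is Prototype→Pricing→Retail = 6+5+8 = 19; finish at 19 days.
Legal has 5 days of float (longest path through it is 14).
That remains the longest chain; total 19 days.
Change in finish: 19 − 19 = +0 days.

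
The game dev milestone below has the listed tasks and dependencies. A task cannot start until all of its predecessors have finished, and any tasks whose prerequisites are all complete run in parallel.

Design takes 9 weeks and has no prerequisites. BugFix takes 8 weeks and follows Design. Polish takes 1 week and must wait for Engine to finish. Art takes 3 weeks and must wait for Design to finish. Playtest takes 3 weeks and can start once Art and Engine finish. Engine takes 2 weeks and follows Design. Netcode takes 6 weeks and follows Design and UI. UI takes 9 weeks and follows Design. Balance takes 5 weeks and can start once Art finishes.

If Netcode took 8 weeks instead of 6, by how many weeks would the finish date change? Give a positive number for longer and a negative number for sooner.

2

The binding path is Design→UI→Netcode = 9+9+6 = 24; finish at 24 weeks.
Since Netcode is critical, the +2 change carries straight to that chain (now 26 weeks).
The critical path is still Design→UI→Netcode; finish is now 26 weeks.
Change in finish: 26 − 24 = +2 weeks.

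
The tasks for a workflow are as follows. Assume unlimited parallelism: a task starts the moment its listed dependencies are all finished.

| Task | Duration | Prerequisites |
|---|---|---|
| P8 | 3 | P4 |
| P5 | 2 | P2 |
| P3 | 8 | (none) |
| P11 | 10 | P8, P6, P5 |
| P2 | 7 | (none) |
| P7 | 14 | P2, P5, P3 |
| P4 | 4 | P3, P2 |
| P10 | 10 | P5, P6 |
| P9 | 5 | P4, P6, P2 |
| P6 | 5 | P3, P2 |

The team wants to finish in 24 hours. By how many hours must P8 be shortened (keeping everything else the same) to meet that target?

1

Current finish: 25 hours; target: 24.
P8 is on every critical path, so each hour cut from P8 cuts the finish by one (this holds down to a finish of 23).
Need 25 − 24 = 1 hour off P8 → P8 becomes 2 hours, finish becomes 24.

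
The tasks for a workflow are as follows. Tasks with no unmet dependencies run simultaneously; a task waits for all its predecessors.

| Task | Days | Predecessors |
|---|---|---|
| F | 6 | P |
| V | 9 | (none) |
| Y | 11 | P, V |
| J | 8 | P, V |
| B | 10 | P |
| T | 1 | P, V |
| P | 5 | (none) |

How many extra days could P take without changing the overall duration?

Critical path: V→Y = 9+11 = 20, so the finish is 20 days.
The longest chain containing P totals 16 days.
Float = 20 − 16 = 4.

4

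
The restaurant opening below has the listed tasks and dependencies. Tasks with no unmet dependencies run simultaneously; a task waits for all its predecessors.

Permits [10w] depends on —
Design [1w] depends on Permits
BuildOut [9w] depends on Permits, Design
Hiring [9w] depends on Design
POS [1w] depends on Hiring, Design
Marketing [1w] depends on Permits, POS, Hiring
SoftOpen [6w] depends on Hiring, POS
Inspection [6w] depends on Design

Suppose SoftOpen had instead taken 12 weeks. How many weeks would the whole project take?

33

As given, the longest chain is Permits→Design→Hiring→POS→SoftOpen = 10+1+9+1+6 = 27, so the finish is 27 weeks.
SoftOpen is on the critical path; changing it to 12 makes that path 33 weeks.
That remains the longest chain; total 33 weeks.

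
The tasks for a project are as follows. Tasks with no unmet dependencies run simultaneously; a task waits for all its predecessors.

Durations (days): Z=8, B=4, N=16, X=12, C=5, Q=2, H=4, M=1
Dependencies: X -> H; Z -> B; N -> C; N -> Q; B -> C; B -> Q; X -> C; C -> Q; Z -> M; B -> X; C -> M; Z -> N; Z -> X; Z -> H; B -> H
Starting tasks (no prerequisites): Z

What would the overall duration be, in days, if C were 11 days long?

The binding path is Z→B→X→C→Q = 8+4+12+5+2 = 31; finish at 31 days.
C lies on that path, so at 11 days the path becomes 37 days.
The critical path is still Z→B→X→C→Q; finish is now 37 days.

37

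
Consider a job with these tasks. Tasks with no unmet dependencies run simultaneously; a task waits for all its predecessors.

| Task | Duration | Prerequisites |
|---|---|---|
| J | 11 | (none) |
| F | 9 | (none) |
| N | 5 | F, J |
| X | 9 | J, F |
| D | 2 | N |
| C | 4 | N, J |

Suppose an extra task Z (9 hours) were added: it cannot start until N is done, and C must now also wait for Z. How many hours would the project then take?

29

Originally the project takes 20 hours.
With Z inserted, C now waits for max(N, J, Z).
New critical path: J→N→Z→C = 11+5+9+4 = 29 ⇒ 29 hours.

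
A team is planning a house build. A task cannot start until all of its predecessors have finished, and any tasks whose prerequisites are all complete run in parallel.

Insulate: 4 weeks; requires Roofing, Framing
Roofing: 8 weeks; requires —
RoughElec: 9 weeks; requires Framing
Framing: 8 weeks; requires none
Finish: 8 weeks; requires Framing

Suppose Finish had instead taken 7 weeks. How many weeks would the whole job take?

17

Actual critical path: Framing→RoughElec = 8+9 = 17 ⇒ 17 weeks.
Finish has 1 week of float (longest path through it is 16).
No other chain overtakes it, so the finish is 17 weeks.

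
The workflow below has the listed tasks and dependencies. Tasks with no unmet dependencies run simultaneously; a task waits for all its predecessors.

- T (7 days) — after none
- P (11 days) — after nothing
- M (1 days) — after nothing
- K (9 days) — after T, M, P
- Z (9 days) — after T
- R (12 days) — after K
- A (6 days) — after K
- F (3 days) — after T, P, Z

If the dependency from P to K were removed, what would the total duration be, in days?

Before: longest chain P→K→R = 11+9+12 = 32, finish 32.
Without P→K, K's earliest start moves from 11 to 7.
After: T→K→R = 7+9+12 = 28 → 28 days.

28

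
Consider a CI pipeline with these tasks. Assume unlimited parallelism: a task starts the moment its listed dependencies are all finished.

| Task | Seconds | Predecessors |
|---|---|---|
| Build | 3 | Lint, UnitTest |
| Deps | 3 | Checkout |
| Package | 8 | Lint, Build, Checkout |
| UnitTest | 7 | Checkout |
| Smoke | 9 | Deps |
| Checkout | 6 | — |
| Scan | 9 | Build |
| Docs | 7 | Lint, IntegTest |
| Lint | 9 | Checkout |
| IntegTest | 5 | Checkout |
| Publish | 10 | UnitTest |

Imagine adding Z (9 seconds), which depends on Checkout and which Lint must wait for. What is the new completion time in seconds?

36

Originally the job takes 27 seconds.
With Z inserted, Lint now waits for max(Checkout, Z).
New critical path: Checkout→Z→Lint→Build→Scan = 6+9+9+3+9 = 36 ⇒ 36 seconds.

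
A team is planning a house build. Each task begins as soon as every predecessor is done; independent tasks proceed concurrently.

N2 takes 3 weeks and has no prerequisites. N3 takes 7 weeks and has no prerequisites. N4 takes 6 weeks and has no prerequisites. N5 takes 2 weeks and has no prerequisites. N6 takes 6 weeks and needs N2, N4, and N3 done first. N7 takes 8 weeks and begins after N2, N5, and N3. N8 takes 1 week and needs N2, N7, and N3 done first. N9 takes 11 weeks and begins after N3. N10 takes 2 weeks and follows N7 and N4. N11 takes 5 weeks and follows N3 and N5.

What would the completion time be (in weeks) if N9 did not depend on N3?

Original critical path: N3→N9 = 7+11 = 18 ⇒ 18 weeks.
Without N3→N9, N9's earliest start moves from 7 to 0.
After: N3→N7→N10 = 7+8+2 = 17 → 17 weeks.

17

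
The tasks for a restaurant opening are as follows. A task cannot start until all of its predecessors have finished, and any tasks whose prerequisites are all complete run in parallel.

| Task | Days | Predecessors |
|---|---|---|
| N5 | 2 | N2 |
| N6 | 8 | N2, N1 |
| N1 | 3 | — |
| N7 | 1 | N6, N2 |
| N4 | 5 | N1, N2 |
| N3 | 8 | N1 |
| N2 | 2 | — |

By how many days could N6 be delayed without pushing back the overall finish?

Critical path: N1→N6→N7 = 3+8+1 = 12, so the finish is 12 days.
N6 finishes as early as 11 and must finish by 11.
Slack of N6 = 3 − 3 = 0 days.

0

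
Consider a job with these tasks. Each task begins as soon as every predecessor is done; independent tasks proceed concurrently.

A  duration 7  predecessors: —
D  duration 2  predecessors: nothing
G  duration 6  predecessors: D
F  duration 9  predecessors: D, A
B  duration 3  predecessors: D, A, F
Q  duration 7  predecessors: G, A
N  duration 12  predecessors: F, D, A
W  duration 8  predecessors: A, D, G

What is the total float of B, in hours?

9

The longest chain is A→F→N = 7+9+12 = 28; overall finish 28 hours.
Longest path through B: 19 hours (earliest finish 19, latest finish 28).
Float = 28 − 19 = 9.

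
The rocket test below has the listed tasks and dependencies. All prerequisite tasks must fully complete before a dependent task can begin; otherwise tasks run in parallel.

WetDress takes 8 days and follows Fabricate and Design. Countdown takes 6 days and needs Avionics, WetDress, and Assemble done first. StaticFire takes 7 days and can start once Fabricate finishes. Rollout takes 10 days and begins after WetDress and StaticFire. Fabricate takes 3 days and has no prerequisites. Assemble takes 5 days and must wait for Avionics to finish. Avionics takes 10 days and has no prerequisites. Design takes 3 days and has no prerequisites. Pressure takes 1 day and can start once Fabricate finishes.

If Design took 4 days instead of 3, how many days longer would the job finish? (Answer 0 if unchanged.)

Actual critical path: Design→WetDress→Rollout = 3+8+10 = 21 ⇒ 21 days.
Design is on the critical path; changing it to 4 makes that path 22 days.
No other chain overtakes it, so the finish is 22 days.
Change in finish: 22 − 21 = +1 days.

1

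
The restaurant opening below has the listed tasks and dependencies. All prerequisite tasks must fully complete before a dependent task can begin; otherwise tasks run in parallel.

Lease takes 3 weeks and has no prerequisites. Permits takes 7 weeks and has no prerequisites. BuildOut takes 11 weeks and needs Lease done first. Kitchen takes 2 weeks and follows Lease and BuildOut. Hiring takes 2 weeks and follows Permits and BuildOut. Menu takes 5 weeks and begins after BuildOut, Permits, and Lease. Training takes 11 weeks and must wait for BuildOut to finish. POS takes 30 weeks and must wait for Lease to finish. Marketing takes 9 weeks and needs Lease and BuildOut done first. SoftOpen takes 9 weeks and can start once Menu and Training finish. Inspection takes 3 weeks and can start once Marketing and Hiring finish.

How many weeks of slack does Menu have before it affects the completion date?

Critical path: Lease→BuildOut→Training→SoftOpen = 3+11+11+9 = 34, so the finish is 34 weeks.
The longest chain containing Menu totals 28 weeks.
So Menu can slip 25 − 19 = 6 weeks.

6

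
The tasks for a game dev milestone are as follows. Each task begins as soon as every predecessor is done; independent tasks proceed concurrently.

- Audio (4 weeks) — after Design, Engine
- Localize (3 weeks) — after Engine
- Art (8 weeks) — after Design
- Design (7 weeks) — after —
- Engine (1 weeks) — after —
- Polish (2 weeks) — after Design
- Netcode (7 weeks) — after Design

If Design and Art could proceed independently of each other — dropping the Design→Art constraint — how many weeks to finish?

14

With the dependency in place, Design→Art = 7+8 = 15 sets the finish at 15 weeks.
Without Design→Art, Art's earliest start moves from 7 to 0.
The longest chain is now Design→Netcode = 7+7 = 14, so the game dev milestone takes 14 weeks.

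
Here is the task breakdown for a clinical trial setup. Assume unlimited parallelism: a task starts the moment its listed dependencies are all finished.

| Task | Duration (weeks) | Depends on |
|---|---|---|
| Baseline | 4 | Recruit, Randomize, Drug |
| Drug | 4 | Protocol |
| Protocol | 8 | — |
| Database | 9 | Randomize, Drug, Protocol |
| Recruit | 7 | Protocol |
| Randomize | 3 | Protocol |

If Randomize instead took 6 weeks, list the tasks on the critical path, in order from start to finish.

Critical path before the change: Protocol→Drug→Database = 8+4+9 = 21 giving 21 weeks.
The longest path through Randomize is only 20 weeks, so Randomize has float 1.
Now Protocol→Randomize→Database = 8+6+9 = 23 is longest, so the finish becomes 23 weeks.

Protocol, Randomize, Database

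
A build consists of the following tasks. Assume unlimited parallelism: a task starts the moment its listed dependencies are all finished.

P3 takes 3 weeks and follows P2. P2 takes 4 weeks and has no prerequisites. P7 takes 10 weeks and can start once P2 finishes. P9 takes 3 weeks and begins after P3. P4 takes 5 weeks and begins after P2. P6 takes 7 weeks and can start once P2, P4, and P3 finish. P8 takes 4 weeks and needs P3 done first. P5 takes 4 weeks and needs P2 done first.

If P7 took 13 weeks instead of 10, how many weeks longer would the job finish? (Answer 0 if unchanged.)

1

Critical path before the change: P2→P4→P6 = 4+5+7 = 16 giving 16 weeks.
P7 has 2 weeks of float (longest path through it is 14).
Now P2→P7 = 4+13 = 17 is longest, so the finish becomes 17 weeks.
Change in finish: 17 − 16 = +1 weeks.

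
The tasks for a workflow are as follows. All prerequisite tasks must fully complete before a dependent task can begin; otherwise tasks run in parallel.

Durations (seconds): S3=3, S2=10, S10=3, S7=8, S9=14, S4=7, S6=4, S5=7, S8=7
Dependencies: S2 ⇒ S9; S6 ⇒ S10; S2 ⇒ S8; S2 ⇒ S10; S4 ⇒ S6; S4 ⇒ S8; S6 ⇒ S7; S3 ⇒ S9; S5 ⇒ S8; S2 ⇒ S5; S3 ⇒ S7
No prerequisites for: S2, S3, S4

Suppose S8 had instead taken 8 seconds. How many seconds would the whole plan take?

Baseline: S2→S5→S8 = 10+7+7 = 24 → 24 seconds.
S8 is on the critical path; changing it to 8 makes that path 25 seconds.
That remains the longest chain; total 25 seconds.

25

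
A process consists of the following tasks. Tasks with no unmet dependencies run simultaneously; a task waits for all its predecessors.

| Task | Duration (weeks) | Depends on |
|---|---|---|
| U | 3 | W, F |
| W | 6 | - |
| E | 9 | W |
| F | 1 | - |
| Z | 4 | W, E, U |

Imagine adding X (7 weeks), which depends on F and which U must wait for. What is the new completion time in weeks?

19

Originally the schedule takes 19 weeks.
With X inserted, U now waits for max(W, F, X).
New critical path: W→E→Z = 6+9+4 = 19 ⇒ 19 weeks.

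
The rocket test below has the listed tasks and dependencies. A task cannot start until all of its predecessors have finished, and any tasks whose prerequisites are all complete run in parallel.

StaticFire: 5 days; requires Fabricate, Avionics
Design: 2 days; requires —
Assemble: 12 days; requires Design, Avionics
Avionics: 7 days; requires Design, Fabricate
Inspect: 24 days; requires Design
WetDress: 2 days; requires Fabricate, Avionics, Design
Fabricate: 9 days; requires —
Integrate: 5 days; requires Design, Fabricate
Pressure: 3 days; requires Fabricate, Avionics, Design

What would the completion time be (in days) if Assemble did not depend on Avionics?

26

Before: longest chain Fabricate→Avionics→Assemble = 9+7+12 = 28, finish 28.
Without Avionics→Assemble, Assemble's earliest start moves from 16 to 2.
The longest chain is now Design→Inspect = 2+24 = 26, so the plan takes 26 days.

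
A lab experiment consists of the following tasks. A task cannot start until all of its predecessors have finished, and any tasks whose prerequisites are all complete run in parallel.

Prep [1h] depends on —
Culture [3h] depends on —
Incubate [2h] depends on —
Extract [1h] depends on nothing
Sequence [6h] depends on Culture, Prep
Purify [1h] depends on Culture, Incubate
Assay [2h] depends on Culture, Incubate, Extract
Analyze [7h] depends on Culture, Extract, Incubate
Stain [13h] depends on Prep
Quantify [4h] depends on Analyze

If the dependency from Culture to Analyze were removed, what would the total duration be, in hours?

14

With the dependency in place, Prep→Stain = 1+13 = 14 sets the finish at 14 hours.
Without Culture→Analyze, Analyze's earliest start moves from 3 to 2.
New critical path: Prep→Stain = 1+13 = 14 ⇒ 14 hours.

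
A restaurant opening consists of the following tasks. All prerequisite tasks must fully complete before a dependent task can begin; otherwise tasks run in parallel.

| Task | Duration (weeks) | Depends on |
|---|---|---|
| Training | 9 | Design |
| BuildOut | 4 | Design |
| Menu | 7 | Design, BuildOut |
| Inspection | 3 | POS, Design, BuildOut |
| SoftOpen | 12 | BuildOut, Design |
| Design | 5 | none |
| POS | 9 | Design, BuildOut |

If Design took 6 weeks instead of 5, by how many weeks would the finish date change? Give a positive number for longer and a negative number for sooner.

1

The binding path is Design→BuildOut→POS→Inspection = 5+4+9+3 = 21; finish at 21 weeks.
Design lies on that path, so at 6 weeks the path becomes 22 weeks.
No other chain overtakes it, so the finish is 22 weeks.
Change in finish: 22 − 21 = +1 weeks.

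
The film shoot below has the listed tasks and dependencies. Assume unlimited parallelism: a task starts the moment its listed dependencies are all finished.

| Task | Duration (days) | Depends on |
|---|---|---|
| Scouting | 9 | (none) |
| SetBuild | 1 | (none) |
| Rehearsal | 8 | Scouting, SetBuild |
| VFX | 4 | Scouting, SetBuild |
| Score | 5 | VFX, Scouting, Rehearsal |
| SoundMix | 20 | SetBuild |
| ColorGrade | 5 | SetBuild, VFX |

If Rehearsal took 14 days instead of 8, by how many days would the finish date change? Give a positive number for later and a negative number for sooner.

6

Baseline: Scouting→Rehearsal→Score = 9+8+5 = 22 → 22 days.
Since Rehearsal is critical, the +6 change carries straight to that chain (now 28 days).
The critical path is still Scouting→Rehearsal→Score; finish is now 28 days.
Change in finish: 28 − 22 = +6 days.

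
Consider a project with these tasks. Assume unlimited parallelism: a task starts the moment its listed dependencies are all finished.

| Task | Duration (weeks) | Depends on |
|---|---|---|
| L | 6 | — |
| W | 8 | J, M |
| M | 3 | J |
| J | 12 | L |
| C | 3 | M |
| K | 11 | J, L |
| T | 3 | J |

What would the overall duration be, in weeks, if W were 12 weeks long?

As given, the longest chain is L→J→M→W = 6+12+3+8 = 29, so the finish is 29 weeks.
Since W is critical, the +4 change carries straight to that chain (now 33 weeks).
That remains the longest chain; total 33 weeks.

33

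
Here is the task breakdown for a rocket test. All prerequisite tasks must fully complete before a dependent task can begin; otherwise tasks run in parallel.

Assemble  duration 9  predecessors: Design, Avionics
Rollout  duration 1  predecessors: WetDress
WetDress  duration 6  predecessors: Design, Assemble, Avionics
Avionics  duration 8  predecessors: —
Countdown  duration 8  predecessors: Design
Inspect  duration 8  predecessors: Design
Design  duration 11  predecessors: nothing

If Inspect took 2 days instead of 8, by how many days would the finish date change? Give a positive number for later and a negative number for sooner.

Baseline: Design→Assemble→WetDress→Rollout = 11+9+6+1 = 27 → 27 days.
The longest path through Inspect is only 19 days, so Inspect has float 8.
No other chain overtakes it, so the finish is 27 days.
Change in finish: 27 − 27 = +0 days.

0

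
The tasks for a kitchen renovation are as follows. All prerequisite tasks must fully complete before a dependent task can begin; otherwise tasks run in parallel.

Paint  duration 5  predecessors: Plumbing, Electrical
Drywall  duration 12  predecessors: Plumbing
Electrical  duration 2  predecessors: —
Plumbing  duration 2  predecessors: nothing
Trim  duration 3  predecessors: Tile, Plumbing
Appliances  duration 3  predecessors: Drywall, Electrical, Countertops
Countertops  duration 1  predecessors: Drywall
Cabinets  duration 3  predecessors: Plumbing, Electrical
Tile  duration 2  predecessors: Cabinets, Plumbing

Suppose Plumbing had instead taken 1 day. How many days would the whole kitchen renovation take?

17

The binding path is Plumbing→Drywall→Countertops→Appliances = 2+12+1+3 = 18; finish at 18 days.
Plumbing lies on that path, so at 1 day the path becomes 17 days.
That remains the longest chain; total 17 days.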